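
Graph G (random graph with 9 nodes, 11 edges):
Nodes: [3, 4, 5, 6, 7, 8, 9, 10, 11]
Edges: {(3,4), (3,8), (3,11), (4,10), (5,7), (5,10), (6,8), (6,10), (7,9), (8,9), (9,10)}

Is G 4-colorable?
A valid 4-coloring: color 1: [7, 8, 10, 11]; color 2: [3, 5, 6, 9]; color 3: [4].
(χ(G) = 3 ≤ 4.)

Yes, G is 4-colorable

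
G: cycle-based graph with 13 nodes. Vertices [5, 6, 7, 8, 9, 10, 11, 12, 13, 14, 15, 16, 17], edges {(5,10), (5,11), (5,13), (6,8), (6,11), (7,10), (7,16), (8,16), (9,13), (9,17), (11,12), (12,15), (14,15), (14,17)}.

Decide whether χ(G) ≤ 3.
Yes, G is 3-colorable

A valid 3-coloring: color 1: [5, 7, 8, 9, 12, 14]; color 2: [10, 11, 13, 15, 16, 17]; color 3: [6].
(χ(G) = 3 ≤ 3.)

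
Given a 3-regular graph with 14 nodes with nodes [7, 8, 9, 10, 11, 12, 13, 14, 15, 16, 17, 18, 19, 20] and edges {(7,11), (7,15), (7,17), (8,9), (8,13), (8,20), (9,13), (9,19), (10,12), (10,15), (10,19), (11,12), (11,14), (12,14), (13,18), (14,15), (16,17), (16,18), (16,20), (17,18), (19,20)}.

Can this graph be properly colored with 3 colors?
Yes, G is 3-colorable

A valid 3-coloring: color 1: [11, 13, 15, 16, 19]; color 2: [9, 10, 14, 17, 20]; color 3: [7, 8, 12, 18].
(χ(G) = 3 ≤ 3.)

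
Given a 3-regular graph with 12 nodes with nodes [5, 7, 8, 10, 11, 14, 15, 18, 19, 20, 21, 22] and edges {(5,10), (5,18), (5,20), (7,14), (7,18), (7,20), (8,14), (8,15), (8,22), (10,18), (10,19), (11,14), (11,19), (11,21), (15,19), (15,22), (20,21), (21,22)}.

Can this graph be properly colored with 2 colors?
No, G is not 2-colorable

The clique on vertices [5, 10, 18] has size 3 > 2, so it alone needs 3 colors.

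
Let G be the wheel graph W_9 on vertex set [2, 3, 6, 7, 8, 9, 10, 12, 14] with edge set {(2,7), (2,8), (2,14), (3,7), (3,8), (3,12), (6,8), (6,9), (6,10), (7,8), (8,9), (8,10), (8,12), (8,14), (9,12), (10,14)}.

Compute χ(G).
χ(G) = 3

Clique number ω(G) = 3 (lower bound: χ ≥ ω).
The clique on [2, 8, 14] has size 3, forcing χ ≥ 3, and the coloring below uses 3 colors, so χ(G) = 3.
A valid 3-coloring: color 1: [8]; color 2: [6, 7, 12, 14]; color 3: [2, 3, 9, 10].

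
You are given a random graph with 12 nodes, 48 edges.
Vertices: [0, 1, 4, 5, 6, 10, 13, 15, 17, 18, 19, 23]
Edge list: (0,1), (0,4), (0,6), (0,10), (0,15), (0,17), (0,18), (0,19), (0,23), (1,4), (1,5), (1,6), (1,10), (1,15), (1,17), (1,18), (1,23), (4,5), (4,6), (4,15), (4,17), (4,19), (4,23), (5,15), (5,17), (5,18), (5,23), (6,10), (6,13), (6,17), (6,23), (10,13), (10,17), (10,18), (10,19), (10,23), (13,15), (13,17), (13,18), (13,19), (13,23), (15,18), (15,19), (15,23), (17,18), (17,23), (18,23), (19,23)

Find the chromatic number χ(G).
χ(G) = 6

Clique number ω(G) = 6 (lower bound: χ ≥ ω).
The clique on [0, 1, 10, 17, 18, 23] has size 6, forcing χ ≥ 6, and the coloring below uses 6 colors, so χ(G) = 6.
A valid 6-coloring: color 1: [23]; color 2: [0, 5, 13]; color 3: [1, 19]; color 4: [15, 17]; color 5: [4, 10]; color 6: [6, 18].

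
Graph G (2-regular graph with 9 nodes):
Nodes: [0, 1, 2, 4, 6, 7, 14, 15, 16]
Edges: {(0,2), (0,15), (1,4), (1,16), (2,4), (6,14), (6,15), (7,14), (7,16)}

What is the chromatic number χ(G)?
Clique number ω(G) = 2 (lower bound: χ ≥ ω).
Odd cycle [15, 0, 2, 4, 1, 16, 7, 14, 6] needs 3 colors (χ ≥ 3).
The coloring below uses 3 colors, so χ(G) = 3.
A valid 3-coloring: color 1: [1, 2, 14, 15]; color 2: [0, 4, 6, 16]; color 3: [7].

χ(G) = 3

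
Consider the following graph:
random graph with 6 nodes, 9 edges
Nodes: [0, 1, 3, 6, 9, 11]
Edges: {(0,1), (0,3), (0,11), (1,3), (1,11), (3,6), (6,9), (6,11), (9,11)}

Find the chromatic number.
Clique number ω(G) = 3 (lower bound: χ ≥ ω).
The clique on [0, 1, 11] has size 3, forcing χ ≥ 3, and the coloring below uses 3 colors, so χ(G) = 3.
A valid 3-coloring: color 1: [3, 11]; color 2: [1, 9]; color 3: [0, 6].

χ(G) = 3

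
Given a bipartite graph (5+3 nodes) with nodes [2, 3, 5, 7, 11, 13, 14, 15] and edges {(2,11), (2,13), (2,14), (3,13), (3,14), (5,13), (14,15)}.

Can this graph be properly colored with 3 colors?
A valid 3-coloring: color 1: [2, 3, 5, 7, 15]; color 2: [11, 13, 14].
(χ(G) = 2 ≤ 3.)

Yes, G is 3-colorable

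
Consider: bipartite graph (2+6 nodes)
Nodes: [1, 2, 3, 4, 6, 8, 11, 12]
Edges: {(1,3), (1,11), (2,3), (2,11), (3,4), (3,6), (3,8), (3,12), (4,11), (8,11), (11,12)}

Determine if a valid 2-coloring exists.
Yes, G is 2-colorable

A valid 2-coloring: color 1: [3, 11]; color 2: [1, 2, 4, 6, 8, 12].
(χ(G) = 2 ≤ 2.)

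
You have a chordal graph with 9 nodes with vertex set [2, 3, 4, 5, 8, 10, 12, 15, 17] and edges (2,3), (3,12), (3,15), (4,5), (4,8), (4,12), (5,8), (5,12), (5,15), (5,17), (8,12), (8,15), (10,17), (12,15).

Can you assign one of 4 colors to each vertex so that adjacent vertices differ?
A valid 4-coloring: color 1: [2, 12, 17]; color 2: [3, 5, 10]; color 3: [4, 15]; color 4: [8].
(χ(G) = 4 ≤ 4.)

Yes, G is 4-colorable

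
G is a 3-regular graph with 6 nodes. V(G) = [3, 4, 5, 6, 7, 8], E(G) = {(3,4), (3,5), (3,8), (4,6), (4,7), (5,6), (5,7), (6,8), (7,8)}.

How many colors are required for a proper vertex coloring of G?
χ(G) = 2

Clique number ω(G) = 2 (lower bound: χ ≥ ω).
The graph is bipartite (no odd cycle), so 2 colors suffice: χ(G) = 2.
A valid 2-coloring: color 1: [3, 6, 7]; color 2: [4, 5, 8].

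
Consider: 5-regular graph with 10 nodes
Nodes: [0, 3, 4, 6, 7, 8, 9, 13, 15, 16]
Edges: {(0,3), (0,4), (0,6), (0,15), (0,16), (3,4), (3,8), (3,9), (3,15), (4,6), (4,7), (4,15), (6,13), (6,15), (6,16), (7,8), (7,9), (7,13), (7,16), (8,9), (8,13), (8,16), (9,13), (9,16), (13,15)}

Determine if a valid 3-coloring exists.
The clique on vertices [0, 3, 4, 15] has size 4 > 3, so it alone needs 4 colors.

No, G is not 3-colorable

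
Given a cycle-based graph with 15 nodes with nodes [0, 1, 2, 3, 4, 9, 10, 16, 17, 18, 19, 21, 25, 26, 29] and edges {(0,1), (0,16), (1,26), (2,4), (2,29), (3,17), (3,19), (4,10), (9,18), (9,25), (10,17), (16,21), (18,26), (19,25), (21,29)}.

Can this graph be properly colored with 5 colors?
A valid 5-coloring: color 1: [1, 2, 3, 10, 16, 18, 25]; color 2: [0, 4, 9, 17, 19, 21, 26]; color 3: [29].
(χ(G) = 3 ≤ 5.)

Yes, G is 5-colorable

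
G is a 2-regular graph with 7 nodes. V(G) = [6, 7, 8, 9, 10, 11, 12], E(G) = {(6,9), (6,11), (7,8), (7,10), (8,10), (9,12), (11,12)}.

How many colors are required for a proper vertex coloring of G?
Clique number ω(G) = 3 (lower bound: χ ≥ ω).
The clique on [7, 8, 10] has size 3, forcing χ ≥ 3, and the coloring below uses 3 colors, so χ(G) = 3.
A valid 3-coloring: color 1: [6, 7, 12]; color 2: [8, 9, 11]; color 3: [10].

χ(G) = 3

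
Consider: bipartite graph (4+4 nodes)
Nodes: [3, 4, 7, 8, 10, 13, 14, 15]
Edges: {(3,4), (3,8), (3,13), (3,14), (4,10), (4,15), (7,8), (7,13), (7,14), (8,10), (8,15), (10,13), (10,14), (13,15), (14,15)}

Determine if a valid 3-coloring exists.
A valid 3-coloring: color 1: [3, 7, 10, 15]; color 2: [4, 8, 13, 14].
(χ(G) = 2 ≤ 3.)

Yes, G is 3-colorable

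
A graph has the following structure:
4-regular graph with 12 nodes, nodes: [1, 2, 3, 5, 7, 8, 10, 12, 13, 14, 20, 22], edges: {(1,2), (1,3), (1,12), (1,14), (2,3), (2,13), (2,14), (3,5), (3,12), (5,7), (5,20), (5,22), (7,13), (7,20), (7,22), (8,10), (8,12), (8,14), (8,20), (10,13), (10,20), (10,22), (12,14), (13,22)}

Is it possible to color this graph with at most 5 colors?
A valid 5-coloring: color 1: [2, 12, 20, 22]; color 2: [1, 5, 8, 13]; color 3: [3, 7, 10, 14].
(χ(G) = 3 ≤ 5.)

Yes, G is 5-colorable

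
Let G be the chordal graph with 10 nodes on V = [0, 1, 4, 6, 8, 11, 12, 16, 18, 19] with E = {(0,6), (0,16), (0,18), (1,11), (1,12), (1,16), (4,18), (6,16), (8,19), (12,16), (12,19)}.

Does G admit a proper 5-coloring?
A valid 5-coloring: color 1: [11, 16, 18, 19]; color 2: [0, 4, 8, 12]; color 3: [1, 6].
(χ(G) = 3 ≤ 5.)

Yes, G is 5-colorable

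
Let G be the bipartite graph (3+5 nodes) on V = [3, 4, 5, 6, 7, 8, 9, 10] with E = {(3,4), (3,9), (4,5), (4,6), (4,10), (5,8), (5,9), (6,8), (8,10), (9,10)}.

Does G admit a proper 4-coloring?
Yes, G is 4-colorable

A valid 4-coloring: color 1: [4, 7, 8, 9]; color 2: [3, 5, 6, 10].
(χ(G) = 2 ≤ 4.)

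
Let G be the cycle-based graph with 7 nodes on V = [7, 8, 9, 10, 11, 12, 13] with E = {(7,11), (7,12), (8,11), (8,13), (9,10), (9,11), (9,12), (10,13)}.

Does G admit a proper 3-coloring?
A valid 3-coloring: color 1: [7, 8, 9]; color 2: [11, 12, 13]; color 3: [10].
(χ(G) = 3 ≤ 3.)

Yes, G is 3-colorable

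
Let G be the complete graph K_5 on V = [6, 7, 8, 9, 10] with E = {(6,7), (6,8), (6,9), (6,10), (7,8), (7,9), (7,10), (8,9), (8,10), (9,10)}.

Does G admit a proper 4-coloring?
No, G is not 4-colorable

The clique on vertices [6, 7, 8, 9, 10] has size 5 > 4, so it alone needs 5 colors.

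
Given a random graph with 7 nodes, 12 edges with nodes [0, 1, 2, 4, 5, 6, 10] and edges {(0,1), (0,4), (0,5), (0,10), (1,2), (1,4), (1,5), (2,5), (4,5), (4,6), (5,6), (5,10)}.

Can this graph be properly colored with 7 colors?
Yes, G is 7-colorable

A valid 7-coloring: color 1: [5]; color 2: [0, 2, 6]; color 3: [4, 10]; color 4: [1].
(χ(G) = 4 ≤ 7.)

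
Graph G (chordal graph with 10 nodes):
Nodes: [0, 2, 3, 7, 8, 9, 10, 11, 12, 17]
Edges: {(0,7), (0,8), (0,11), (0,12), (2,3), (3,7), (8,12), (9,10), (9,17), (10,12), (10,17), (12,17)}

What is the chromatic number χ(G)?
χ(G) = 3

Clique number ω(G) = 3 (lower bound: χ ≥ ω).
The clique on [0, 8, 12] has size 3, forcing χ ≥ 3, and the coloring below uses 3 colors, so χ(G) = 3.
A valid 3-coloring: color 1: [0, 3, 17]; color 2: [2, 7, 9, 11, 12]; color 3: [8, 10].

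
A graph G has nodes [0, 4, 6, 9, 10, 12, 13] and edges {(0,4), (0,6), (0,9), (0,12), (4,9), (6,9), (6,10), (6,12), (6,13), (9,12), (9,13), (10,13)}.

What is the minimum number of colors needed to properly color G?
χ(G) = 4

Clique number ω(G) = 4 (lower bound: χ ≥ ω).
The clique on [0, 6, 9, 12] has size 4, forcing χ ≥ 4, and the coloring below uses 4 colors, so χ(G) = 4.
A valid 4-coloring: color 1: [4, 6]; color 2: [9, 10]; color 3: [0, 13]; color 4: [12].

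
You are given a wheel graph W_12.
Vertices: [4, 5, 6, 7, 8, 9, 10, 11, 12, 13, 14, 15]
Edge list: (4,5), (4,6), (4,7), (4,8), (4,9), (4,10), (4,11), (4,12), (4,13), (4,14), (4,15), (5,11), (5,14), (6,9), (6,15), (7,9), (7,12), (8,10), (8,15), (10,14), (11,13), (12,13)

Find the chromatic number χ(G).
Clique number ω(G) = 3 (lower bound: χ ≥ ω).
Odd cycle [9, 6, 15, 8, 10, 14, 5, 11, 13, 12, 7] needs 3 colors (χ ≥ 3).
Vertex 4 is adjacent to every vertex of [5, 6, 7, 8, 9, 10, 11, 12, 13, 14, 15], which already need 3 colors among themselves, so 4 needs a new color (χ ≥ 4).
The coloring below uses 4 colors, so χ(G) = 4.
A valid 4-coloring: color 1: [4]; color 2: [5, 9, 10, 12, 15]; color 3: [6, 7, 8, 11, 14]; color 4: [13].

χ(G) = 4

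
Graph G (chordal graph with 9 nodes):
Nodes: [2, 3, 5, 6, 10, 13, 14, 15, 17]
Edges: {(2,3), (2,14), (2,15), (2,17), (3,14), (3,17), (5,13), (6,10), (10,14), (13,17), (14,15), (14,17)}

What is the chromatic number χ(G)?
Clique number ω(G) = 4 (lower bound: χ ≥ ω).
The clique on [2, 3, 14, 17] has size 4, forcing χ ≥ 4, and the coloring below uses 4 colors, so χ(G) = 4.
A valid 4-coloring: color 1: [6, 13, 14]; color 2: [5, 10, 15, 17]; color 3: [2]; color 4: [3].

χ(G) = 4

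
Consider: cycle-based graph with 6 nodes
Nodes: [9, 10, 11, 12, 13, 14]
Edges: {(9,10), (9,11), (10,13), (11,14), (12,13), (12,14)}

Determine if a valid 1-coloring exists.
Edge (9,10) forces its endpoints to differ, so 1 color is not enough.

No, G is not 1-colorable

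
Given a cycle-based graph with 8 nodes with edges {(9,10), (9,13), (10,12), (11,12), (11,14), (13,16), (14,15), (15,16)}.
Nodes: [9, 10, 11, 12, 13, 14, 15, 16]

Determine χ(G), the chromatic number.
Clique number ω(G) = 2 (lower bound: χ ≥ ω).
The graph is bipartite (no odd cycle), so 2 colors suffice: χ(G) = 2.
A valid 2-coloring: color 1: [9, 12, 14, 16]; color 2: [10, 11, 13, 15].

χ(G) = 2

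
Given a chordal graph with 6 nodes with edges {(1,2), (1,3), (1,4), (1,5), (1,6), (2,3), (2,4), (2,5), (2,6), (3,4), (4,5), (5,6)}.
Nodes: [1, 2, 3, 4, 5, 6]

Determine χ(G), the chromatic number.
χ(G) = 4

Clique number ω(G) = 4 (lower bound: χ ≥ ω).
The clique on [1, 2, 3, 4] has size 4, forcing χ ≥ 4, and the coloring below uses 4 colors, so χ(G) = 4.
A valid 4-coloring: color 1: [1]; color 2: [2]; color 3: [3, 5]; color 4: [4, 6].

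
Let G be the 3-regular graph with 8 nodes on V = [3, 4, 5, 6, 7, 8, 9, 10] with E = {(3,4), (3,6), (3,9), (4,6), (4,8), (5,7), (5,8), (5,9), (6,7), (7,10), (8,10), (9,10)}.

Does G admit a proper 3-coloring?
A valid 3-coloring: color 1: [4, 5, 10]; color 2: [3, 7, 8]; color 3: [6, 9].
(χ(G) = 3 ≤ 3.)

Yes, G is 3-colorable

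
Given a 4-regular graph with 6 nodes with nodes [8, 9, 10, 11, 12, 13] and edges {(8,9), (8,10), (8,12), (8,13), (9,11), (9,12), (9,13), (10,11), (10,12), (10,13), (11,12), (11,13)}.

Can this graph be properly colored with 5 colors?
Yes, G is 5-colorable

A valid 5-coloring: color 1: [12, 13]; color 2: [9, 10]; color 3: [8, 11].
(χ(G) = 3 ≤ 5.)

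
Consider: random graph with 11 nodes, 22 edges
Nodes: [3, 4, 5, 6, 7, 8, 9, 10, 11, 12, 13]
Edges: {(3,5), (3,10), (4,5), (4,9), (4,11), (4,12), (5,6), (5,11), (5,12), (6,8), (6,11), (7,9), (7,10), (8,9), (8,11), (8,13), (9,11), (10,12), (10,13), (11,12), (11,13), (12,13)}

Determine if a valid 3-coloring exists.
The clique on vertices [4, 5, 11, 12] has size 4 > 3, so it alone needs 4 colors.

No, G is not 3-colorable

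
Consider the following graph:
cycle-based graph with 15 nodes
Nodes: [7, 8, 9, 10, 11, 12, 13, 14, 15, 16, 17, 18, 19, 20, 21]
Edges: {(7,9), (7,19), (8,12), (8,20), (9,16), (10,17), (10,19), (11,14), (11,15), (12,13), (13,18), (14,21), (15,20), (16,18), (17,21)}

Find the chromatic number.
Clique number ω(G) = 2 (lower bound: χ ≥ ω).
Odd cycle [12, 13, 18, 16, 9, 7, 19, 10, 17, 21, 14, 11, 15, 20, 8] needs 3 colors (χ ≥ 3).
The coloring below uses 3 colors, so χ(G) = 3.
A valid 3-coloring: color 1: [9, 12, 14, 17, 18, 19, 20]; color 2: [7, 8, 10, 11, 13, 16, 21]; color 3: [15].

χ(G) = 3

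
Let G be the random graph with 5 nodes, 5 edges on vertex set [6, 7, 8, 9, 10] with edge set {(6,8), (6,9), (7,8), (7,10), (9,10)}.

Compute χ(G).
Clique number ω(G) = 2 (lower bound: χ ≥ ω).
Odd cycle [8, 6, 9, 10, 7] needs 3 colors (χ ≥ 3).
The coloring below uses 3 colors, so χ(G) = 3.
A valid 3-coloring: color 1: [8, 10]; color 2: [6, 7]; color 3: [9].

χ(G) = 3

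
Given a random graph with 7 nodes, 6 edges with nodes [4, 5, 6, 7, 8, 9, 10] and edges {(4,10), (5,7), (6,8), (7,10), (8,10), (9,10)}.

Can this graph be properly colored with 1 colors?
No, G is not 1-colorable

Edge (8,10) forces its endpoints to differ, so 1 color is not enough.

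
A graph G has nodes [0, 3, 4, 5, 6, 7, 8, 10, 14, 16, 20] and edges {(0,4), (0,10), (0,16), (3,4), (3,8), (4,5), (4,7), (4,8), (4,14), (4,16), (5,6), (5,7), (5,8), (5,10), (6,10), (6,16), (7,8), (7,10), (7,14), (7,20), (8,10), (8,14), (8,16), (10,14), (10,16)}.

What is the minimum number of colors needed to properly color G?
χ(G) = 4

Clique number ω(G) = 4 (lower bound: χ ≥ ω).
The clique on [5, 7, 8, 10] has size 4, forcing χ ≥ 4, and the coloring below uses 4 colors, so χ(G) = 4.
A valid 4-coloring: color 1: [4, 10, 20]; color 2: [0, 6, 8]; color 3: [3, 7, 16]; color 4: [5, 14].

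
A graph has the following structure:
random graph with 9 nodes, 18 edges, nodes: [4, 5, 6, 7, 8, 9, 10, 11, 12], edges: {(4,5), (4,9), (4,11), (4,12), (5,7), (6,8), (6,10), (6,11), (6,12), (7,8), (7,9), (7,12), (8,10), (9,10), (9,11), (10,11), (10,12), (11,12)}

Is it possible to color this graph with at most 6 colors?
Yes, G is 6-colorable

A valid 6-coloring: color 1: [4, 7, 10]; color 2: [5, 8, 11]; color 3: [9, 12]; color 4: [6].
(χ(G) = 4 ≤ 6.)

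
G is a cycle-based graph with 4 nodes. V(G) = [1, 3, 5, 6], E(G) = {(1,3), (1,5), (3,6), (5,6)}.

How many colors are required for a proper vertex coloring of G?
χ(G) = 2

Clique number ω(G) = 2 (lower bound: χ ≥ ω).
The graph is bipartite (no odd cycle), so 2 colors suffice: χ(G) = 2.
A valid 2-coloring: color 1: [1, 6]; color 2: [3, 5].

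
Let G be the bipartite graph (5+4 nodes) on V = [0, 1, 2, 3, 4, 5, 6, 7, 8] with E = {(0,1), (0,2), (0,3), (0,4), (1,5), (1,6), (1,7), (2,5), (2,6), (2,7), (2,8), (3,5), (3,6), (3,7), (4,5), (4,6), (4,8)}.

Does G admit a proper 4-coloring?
Yes, G is 4-colorable

A valid 4-coloring: color 1: [1, 2, 3, 4]; color 2: [0, 5, 6, 7, 8].
(χ(G) = 2 ≤ 4.)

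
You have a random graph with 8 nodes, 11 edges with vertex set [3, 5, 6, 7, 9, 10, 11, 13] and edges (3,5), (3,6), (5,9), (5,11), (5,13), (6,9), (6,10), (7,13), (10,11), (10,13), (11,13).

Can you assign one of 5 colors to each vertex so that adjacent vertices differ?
Yes, G is 5-colorable

A valid 5-coloring: color 1: [5, 7, 10]; color 2: [6, 13]; color 3: [3, 9, 11].
(χ(G) = 3 ≤ 5.)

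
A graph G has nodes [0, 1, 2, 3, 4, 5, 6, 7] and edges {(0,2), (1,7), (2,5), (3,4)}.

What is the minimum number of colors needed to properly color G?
Clique number ω(G) = 2 (lower bound: χ ≥ ω).
The graph is bipartite (no odd cycle), so 2 colors suffice: χ(G) = 2.
A valid 2-coloring: color 1: [1, 2, 3, 6]; color 2: [0, 4, 5, 7].

χ(G) = 2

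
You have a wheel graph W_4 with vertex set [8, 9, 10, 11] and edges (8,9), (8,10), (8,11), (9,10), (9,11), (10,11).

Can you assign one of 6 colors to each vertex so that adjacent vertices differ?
A valid 6-coloring: color 1: [8]; color 2: [9]; color 3: [10]; color 4: [11].
(χ(G) = 4 ≤ 6.)

Yes, G is 6-colorable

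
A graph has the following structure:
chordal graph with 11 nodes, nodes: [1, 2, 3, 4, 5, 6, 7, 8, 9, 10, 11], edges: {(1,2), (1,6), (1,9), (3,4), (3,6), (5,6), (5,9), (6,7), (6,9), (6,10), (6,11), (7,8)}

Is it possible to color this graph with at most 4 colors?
Yes, G is 4-colorable

A valid 4-coloring: color 1: [2, 4, 6, 8]; color 2: [3, 7, 9, 10, 11]; color 3: [1, 5].
(χ(G) = 3 ≤ 4.)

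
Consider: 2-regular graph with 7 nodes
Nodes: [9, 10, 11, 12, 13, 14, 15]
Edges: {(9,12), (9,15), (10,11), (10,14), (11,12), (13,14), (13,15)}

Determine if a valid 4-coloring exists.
Yes, G is 4-colorable

A valid 4-coloring: color 1: [10, 12, 15]; color 2: [9, 11, 14]; color 3: [13].
(χ(G) = 3 ≤ 4.)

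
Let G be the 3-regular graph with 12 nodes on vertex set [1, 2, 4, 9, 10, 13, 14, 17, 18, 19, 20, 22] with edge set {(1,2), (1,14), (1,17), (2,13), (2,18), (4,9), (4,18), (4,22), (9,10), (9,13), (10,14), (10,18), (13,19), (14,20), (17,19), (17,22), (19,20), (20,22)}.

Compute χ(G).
χ(G) = 3

Clique number ω(G) = 2 (lower bound: χ ≥ ω).
Odd cycle [14, 1, 17, 22, 20] needs 3 colors (χ ≥ 3).
The coloring below uses 3 colors, so χ(G) = 3.
A valid 3-coloring: color 1: [1, 9, 18, 19, 22]; color 2: [4, 10, 13, 17, 20]; color 3: [2, 14].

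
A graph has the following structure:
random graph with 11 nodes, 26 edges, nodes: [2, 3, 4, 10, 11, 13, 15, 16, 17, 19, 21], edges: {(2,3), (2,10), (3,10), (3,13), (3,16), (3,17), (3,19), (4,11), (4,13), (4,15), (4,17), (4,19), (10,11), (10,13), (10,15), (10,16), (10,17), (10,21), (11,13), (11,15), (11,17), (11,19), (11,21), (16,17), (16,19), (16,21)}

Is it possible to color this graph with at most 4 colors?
Yes, G is 4-colorable

A valid 4-coloring: color 1: [4, 10]; color 2: [3, 11]; color 3: [2, 13, 15, 17, 19, 21]; color 4: [16].
(χ(G) = 4 ≤ 4.)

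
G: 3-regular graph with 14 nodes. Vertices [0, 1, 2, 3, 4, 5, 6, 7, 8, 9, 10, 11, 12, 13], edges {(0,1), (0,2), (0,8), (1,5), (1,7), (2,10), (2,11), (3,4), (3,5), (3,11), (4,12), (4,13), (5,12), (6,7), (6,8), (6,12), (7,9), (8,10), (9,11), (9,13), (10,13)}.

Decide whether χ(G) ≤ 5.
A valid 5-coloring: color 1: [2, 4, 5, 6, 9]; color 2: [1, 8, 11, 12, 13]; color 3: [0, 3, 7, 10].
(χ(G) = 3 ≤ 5.)

Yes, G is 5-colorable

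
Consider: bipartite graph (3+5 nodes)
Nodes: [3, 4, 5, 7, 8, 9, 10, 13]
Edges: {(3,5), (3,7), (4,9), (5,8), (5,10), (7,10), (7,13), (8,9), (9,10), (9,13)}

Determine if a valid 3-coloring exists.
Yes, G is 3-colorable

A valid 3-coloring: color 1: [5, 7, 9]; color 2: [3, 4, 8, 10, 13].
(χ(G) = 2 ≤ 3.)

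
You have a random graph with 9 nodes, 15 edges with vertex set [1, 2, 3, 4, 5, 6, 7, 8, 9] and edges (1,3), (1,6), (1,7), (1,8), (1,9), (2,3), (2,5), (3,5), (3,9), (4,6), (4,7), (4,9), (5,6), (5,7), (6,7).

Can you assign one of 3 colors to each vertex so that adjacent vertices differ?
A valid 3-coloring: color 1: [1, 4, 5]; color 2: [3, 6, 8]; color 3: [2, 7, 9].
(χ(G) = 3 ≤ 3.)

Yes, G is 3-colorable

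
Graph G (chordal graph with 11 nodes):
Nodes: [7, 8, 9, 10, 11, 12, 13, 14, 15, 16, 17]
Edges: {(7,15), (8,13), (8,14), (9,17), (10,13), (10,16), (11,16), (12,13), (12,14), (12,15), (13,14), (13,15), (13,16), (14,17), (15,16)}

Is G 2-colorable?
The clique on vertices [8, 13, 14] has size 3 > 2, so it alone needs 3 colors.

No, G is not 2-colorable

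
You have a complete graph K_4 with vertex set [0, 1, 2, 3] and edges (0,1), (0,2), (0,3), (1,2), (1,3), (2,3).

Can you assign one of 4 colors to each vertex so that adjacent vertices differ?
Yes, G is 4-colorable

A valid 4-coloring: color 1: [1]; color 2: [2]; color 3: [0]; color 4: [3].
(χ(G) = 4 ≤ 4.)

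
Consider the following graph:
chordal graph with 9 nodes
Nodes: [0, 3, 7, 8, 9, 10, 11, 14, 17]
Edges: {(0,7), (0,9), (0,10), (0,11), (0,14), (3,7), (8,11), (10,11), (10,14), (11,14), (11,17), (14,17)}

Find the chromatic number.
χ(G) = 4

Clique number ω(G) = 4 (lower bound: χ ≥ ω).
The clique on [0, 10, 11, 14] has size 4, forcing χ ≥ 4, and the coloring below uses 4 colors, so χ(G) = 4.
A valid 4-coloring: color 1: [7, 9, 11]; color 2: [0, 3, 8, 17]; color 3: [14]; color 4: [10].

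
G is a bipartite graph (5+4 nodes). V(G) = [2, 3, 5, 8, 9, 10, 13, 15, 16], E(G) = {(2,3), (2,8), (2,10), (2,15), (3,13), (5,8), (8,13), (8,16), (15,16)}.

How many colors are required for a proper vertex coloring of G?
χ(G) = 2

Clique number ω(G) = 2 (lower bound: χ ≥ ω).
The graph is bipartite (no odd cycle), so 2 colors suffice: χ(G) = 2.
A valid 2-coloring: color 1: [3, 8, 9, 10, 15]; color 2: [2, 5, 13, 16].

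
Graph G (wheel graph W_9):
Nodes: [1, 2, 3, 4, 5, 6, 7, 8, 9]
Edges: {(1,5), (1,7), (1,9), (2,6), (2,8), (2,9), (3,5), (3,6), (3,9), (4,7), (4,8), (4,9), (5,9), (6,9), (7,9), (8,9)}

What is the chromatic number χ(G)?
Clique number ω(G) = 3 (lower bound: χ ≥ ω).
The clique on [1, 5, 9] has size 3, forcing χ ≥ 3, and the coloring below uses 3 colors, so χ(G) = 3.
A valid 3-coloring: color 1: [9]; color 2: [1, 2, 3, 4]; color 3: [5, 6, 7, 8].

χ(G) = 3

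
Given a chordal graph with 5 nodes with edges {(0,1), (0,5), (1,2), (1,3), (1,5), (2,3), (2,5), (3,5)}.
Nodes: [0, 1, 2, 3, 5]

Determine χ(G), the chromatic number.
Clique number ω(G) = 4 (lower bound: χ ≥ ω).
The clique on [1, 2, 3, 5] has size 4, forcing χ ≥ 4, and the coloring below uses 4 colors, so χ(G) = 4.
A valid 4-coloring: color 1: [1]; color 2: [5]; color 3: [0, 2]; color 4: [3].

χ(G) = 4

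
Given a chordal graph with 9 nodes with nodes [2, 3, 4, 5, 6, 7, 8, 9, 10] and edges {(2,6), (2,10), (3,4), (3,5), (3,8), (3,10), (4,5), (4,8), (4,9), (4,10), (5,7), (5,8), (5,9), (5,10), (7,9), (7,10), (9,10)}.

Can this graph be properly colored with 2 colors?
No, G is not 2-colorable

The clique on vertices [3, 4, 5, 8] has size 4 > 2, so it alone needs 4 colors.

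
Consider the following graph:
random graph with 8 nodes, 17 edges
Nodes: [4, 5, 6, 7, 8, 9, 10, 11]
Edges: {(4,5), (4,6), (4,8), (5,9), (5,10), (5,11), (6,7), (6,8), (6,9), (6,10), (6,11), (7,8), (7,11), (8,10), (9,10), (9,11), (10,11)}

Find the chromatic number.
Clique number ω(G) = 4 (lower bound: χ ≥ ω).
The clique on [5, 9, 10, 11] has size 4, forcing χ ≥ 4, and the coloring below uses 4 colors, so χ(G) = 4.
A valid 4-coloring: color 1: [5, 6]; color 2: [8, 11]; color 3: [4, 7, 10]; color 4: [9].

χ(G) = 4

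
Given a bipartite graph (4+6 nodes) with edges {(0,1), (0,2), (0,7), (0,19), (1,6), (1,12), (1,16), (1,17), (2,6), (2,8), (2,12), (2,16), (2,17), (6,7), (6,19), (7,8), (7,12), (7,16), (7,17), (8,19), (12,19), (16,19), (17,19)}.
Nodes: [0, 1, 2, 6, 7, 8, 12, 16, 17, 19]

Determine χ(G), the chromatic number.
χ(G) = 2

Clique number ω(G) = 2 (lower bound: χ ≥ ω).
The graph is bipartite (no odd cycle), so 2 colors suffice: χ(G) = 2.
A valid 2-coloring: color 1: [1, 2, 7, 19]; color 2: [0, 6, 8, 12, 16, 17].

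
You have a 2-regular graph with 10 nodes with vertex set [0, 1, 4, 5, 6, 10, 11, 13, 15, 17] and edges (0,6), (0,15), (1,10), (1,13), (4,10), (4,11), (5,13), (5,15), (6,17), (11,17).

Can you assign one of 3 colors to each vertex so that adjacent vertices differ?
A valid 3-coloring: color 1: [6, 10, 11, 13, 15]; color 2: [0, 1, 4, 5, 17].
(χ(G) = 2 ≤ 3.)

Yes, G is 3-colorable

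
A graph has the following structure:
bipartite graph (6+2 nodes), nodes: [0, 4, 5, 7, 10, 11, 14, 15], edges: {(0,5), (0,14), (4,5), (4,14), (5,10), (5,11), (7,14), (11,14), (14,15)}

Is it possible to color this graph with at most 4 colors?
Yes, G is 4-colorable

A valid 4-coloring: color 1: [5, 14]; color 2: [0, 4, 7, 10, 11, 15].
(χ(G) = 2 ≤ 4.)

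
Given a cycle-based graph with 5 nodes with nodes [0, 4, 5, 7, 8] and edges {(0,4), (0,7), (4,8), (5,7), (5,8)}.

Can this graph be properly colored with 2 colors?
Odd cycle [0, 4, 8, 5, 7] needs 3 colors (χ ≥ 3).
Hence χ(G) ≥ 3 > 2, so no proper 2-coloring exists.

No, G is not 2-colorable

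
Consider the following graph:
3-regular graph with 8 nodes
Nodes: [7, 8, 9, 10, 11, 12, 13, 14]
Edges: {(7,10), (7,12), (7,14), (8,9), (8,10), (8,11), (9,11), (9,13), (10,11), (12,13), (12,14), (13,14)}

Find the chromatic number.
χ(G) = 3

Clique number ω(G) = 3 (lower bound: χ ≥ ω).
The clique on [7, 12, 14] has size 3, forcing χ ≥ 3, and the coloring below uses 3 colors, so χ(G) = 3.
A valid 3-coloring: color 1: [7, 11, 13]; color 2: [8, 12]; color 3: [9, 10, 14].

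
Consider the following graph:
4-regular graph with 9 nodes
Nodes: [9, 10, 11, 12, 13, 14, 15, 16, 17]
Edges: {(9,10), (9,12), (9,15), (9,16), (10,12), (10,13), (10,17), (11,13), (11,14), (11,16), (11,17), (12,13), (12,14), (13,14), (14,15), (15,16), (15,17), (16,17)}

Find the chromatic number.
χ(G) = 3

Clique number ω(G) = 3 (lower bound: χ ≥ ω).
The clique on [9, 15, 16] has size 3, forcing χ ≥ 3, and the coloring below uses 3 colors, so χ(G) = 3.
A valid 3-coloring: color 1: [10, 14, 16]; color 2: [11, 12, 15]; color 3: [9, 13, 17].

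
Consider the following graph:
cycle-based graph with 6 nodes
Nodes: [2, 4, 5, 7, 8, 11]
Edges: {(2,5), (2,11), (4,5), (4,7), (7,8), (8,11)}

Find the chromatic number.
Clique number ω(G) = 2 (lower bound: χ ≥ ω).
The graph is bipartite (no odd cycle), so 2 colors suffice: χ(G) = 2.
A valid 2-coloring: color 1: [5, 7, 11]; color 2: [2, 4, 8].

χ(G) = 2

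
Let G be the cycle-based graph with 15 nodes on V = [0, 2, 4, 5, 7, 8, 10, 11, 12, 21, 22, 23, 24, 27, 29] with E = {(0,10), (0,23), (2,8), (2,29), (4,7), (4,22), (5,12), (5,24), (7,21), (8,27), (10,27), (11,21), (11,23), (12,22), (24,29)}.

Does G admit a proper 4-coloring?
A valid 4-coloring: color 1: [0, 2, 4, 12, 21, 24, 27]; color 2: [5, 7, 8, 10, 22, 23, 29]; color 3: [11].
(χ(G) = 3 ≤ 4.)

Yes, G is 4-colorable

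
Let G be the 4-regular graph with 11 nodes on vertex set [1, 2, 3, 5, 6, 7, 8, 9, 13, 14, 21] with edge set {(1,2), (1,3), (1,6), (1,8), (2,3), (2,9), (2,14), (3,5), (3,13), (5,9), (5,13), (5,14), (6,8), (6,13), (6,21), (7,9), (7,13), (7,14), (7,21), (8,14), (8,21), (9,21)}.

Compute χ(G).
Clique number ω(G) = 3 (lower bound: χ ≥ ω).
The clique on [1, 6, 8] has size 3, forcing χ ≥ 3, and the coloring below uses 3 colors, so χ(G) = 3.
A valid 3-coloring: color 1: [1, 13, 14, 21]; color 2: [2, 5, 7, 8]; color 3: [3, 6, 9].

χ(G) = 3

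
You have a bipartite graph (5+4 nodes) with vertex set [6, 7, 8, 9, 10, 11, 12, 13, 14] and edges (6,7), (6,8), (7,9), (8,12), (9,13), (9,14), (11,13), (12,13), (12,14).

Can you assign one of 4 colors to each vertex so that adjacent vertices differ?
A valid 4-coloring: color 1: [6, 9, 10, 11, 12]; color 2: [7, 8, 13, 14].
(χ(G) = 2 ≤ 4.)

Yes, G is 4-colorable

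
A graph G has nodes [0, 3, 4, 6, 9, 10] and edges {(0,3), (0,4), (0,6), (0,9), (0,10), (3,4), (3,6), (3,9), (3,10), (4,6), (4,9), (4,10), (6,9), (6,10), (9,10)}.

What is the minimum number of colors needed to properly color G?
χ(G) = 6

Clique number ω(G) = 6 (lower bound: χ ≥ ω).
The clique on [0, 3, 4, 6, 9, 10] has size 6, forcing χ ≥ 6, and the coloring below uses 6 colors, so χ(G) = 6.
A valid 6-coloring: color 1: [4]; color 2: [0]; color 3: [9]; color 4: [3]; color 5: [10]; color 6: [6].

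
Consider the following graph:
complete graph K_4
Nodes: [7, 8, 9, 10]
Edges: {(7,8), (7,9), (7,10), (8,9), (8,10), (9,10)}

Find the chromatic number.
χ(G) = 4

Clique number ω(G) = 4 (lower bound: χ ≥ ω).
The clique on [7, 8, 9, 10] has size 4, forcing χ ≥ 4, and the coloring below uses 4 colors, so χ(G) = 4.
A valid 4-coloring: color 1: [8]; color 2: [9]; color 3: [10]; color 4: [7].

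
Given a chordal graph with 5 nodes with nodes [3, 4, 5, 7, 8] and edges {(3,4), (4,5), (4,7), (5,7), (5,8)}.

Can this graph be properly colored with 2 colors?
No, G is not 2-colorable

The clique on vertices [4, 5, 7] has size 3 > 2, so it alone needs 3 colors.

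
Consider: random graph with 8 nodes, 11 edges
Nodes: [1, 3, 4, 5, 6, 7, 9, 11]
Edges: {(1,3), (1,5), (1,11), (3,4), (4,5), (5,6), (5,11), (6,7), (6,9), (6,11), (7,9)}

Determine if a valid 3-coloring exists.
Yes, G is 3-colorable

A valid 3-coloring: color 1: [3, 5, 9]; color 2: [1, 4, 6]; color 3: [7, 11].
(χ(G) = 3 ≤ 3.)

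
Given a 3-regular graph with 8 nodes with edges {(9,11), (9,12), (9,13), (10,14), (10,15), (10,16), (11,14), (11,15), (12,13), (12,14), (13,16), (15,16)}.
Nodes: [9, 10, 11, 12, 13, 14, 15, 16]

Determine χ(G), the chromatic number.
Clique number ω(G) = 3 (lower bound: χ ≥ ω).
The clique on [9, 12, 13] has size 3, forcing χ ≥ 3, and the coloring below uses 3 colors, so χ(G) = 3.
A valid 3-coloring: color 1: [9, 14, 16]; color 2: [13, 15]; color 3: [10, 11, 12].

χ(G) = 3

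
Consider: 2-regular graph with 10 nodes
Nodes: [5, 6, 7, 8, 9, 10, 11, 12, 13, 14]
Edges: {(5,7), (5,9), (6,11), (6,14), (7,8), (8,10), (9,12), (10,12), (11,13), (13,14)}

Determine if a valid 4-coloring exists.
A valid 4-coloring: color 1: [5, 8, 11, 12, 14]; color 2: [6, 7, 9, 10, 13].
(χ(G) = 2 ≤ 4.)

Yes, G is 4-colorable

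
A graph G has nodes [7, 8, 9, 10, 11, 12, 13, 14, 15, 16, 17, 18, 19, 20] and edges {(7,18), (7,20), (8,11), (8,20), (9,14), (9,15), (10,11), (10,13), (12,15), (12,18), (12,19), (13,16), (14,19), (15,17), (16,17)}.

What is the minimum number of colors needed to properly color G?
Clique number ω(G) = 2 (lower bound: χ ≥ ω).
Odd cycle [7, 20, 8, 11, 10, 13, 16, 17, 15, 12, 18] needs 3 colors (χ ≥ 3).
The coloring below uses 3 colors, so χ(G) = 3.
A valid 3-coloring: color 1: [11, 12, 13, 14, 17, 20]; color 2: [7, 8, 10, 15, 16, 19]; color 3: [9, 18].

χ(G) = 3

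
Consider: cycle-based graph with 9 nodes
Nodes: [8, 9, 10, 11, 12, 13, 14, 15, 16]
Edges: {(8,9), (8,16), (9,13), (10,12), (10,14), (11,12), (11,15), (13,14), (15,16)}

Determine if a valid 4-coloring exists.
A valid 4-coloring: color 1: [8, 12, 14, 15]; color 2: [9, 10, 11, 16]; color 3: [13].
(χ(G) = 3 ≤ 4.)

Yes, G is 4-colorable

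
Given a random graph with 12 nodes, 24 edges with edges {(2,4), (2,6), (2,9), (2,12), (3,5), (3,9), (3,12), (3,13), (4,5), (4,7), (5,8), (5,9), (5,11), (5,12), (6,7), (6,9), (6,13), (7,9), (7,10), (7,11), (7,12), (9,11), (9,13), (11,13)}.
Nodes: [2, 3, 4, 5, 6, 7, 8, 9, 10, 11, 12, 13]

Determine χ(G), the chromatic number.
χ(G) = 3

Clique number ω(G) = 3 (lower bound: χ ≥ ω).
The clique on [5, 9, 11] has size 3, forcing χ ≥ 3, and the coloring below uses 3 colors, so χ(G) = 3.
A valid 3-coloring: color 1: [4, 8, 9, 10, 12]; color 2: [2, 5, 7, 13]; color 3: [3, 6, 11].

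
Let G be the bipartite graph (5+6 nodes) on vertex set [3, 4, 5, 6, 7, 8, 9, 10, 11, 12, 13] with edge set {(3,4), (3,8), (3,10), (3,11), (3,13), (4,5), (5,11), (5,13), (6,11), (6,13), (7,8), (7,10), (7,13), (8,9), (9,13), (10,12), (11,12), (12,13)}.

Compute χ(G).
Clique number ω(G) = 2 (lower bound: χ ≥ ω).
The graph is bipartite (no odd cycle), so 2 colors suffice: χ(G) = 2.
A valid 2-coloring: color 1: [4, 8, 10, 11, 13]; color 2: [3, 5, 6, 7, 9, 12].

χ(G) = 2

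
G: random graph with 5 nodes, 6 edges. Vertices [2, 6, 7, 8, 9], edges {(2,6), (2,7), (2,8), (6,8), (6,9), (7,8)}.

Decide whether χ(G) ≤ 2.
The clique on vertices [2, 6, 8] has size 3 > 2, so it alone needs 3 colors.

No, G is not 2-colorable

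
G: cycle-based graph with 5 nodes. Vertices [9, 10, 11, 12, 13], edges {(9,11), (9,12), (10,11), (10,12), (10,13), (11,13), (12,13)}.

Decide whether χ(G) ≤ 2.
No, G is not 2-colorable

The clique on vertices [10, 11, 13] has size 3 > 2, so it alone needs 3 colors.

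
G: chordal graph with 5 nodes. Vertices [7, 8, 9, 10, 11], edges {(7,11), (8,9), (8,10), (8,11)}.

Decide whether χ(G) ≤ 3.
A valid 3-coloring: color 1: [7, 8]; color 2: [9, 10, 11].
(χ(G) = 2 ≤ 3.)

Yes, G is 3-colorable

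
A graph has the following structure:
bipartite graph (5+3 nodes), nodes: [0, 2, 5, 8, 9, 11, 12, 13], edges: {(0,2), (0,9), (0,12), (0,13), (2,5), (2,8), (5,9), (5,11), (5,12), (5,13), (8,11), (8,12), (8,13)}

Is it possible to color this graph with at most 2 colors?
A valid 2-coloring: color 1: [0, 5, 8]; color 2: [2, 9, 11, 12, 13].
(χ(G) = 2 ≤ 2.)

Yes, G is 2-colorable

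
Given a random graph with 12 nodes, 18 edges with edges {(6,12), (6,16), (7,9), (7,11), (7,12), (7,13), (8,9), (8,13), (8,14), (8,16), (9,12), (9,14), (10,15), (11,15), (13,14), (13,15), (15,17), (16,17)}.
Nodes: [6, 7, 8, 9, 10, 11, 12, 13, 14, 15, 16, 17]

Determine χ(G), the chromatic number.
Clique number ω(G) = 3 (lower bound: χ ≥ ω).
The clique on [7, 9, 12] has size 3, forcing χ ≥ 3, and the coloring below uses 3 colors, so χ(G) = 3.
A valid 3-coloring: color 1: [6, 7, 8, 15]; color 2: [9, 10, 11, 13, 16]; color 3: [12, 14, 17].

χ(G) = 3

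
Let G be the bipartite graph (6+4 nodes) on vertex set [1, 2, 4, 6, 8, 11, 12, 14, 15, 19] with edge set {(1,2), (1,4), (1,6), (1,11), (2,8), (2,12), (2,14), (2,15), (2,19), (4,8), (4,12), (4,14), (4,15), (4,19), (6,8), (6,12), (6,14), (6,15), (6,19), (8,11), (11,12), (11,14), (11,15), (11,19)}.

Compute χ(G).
Clique number ω(G) = 2 (lower bound: χ ≥ ω).
The graph is bipartite (no odd cycle), so 2 colors suffice: χ(G) = 2.
A valid 2-coloring: color 1: [2, 4, 6, 11]; color 2: [1, 8, 12, 14, 15, 19].

χ(G) = 2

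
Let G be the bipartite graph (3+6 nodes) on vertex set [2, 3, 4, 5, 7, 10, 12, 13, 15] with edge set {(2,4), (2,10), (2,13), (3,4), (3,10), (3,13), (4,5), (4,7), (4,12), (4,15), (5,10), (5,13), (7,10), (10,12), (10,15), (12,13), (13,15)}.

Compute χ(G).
χ(G) = 2

Clique number ω(G) = 2 (lower bound: χ ≥ ω).
The graph is bipartite (no odd cycle), so 2 colors suffice: χ(G) = 2.
A valid 2-coloring: color 1: [4, 10, 13]; color 2: [2, 3, 5, 7, 12, 15].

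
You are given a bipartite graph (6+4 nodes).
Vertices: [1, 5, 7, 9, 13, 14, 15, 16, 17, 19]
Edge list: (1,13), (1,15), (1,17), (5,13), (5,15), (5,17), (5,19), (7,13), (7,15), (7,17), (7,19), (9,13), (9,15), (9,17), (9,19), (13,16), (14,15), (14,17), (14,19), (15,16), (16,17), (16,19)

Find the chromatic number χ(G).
χ(G) = 2

Clique number ω(G) = 2 (lower bound: χ ≥ ω).
The graph is bipartite (no odd cycle), so 2 colors suffice: χ(G) = 2.
A valid 2-coloring: color 1: [13, 15, 17, 19]; color 2: [1, 5, 7, 9, 14, 16].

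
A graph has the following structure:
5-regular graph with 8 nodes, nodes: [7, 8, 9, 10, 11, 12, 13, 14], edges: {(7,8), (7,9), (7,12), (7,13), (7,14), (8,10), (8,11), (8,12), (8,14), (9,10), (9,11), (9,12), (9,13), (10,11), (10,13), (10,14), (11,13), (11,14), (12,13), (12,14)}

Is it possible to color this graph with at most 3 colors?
No, G is not 3-colorable

The clique on vertices [8, 10, 11, 14] has size 4 > 3, so it alone needs 4 colors.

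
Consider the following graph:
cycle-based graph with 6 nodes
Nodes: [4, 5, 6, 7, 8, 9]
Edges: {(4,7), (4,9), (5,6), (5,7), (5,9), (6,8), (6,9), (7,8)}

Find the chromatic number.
Clique number ω(G) = 3 (lower bound: χ ≥ ω).
The clique on [5, 6, 9] has size 3, forcing χ ≥ 3, and the coloring below uses 3 colors, so χ(G) = 3.
A valid 3-coloring: color 1: [6, 7]; color 2: [4, 5, 8]; color 3: [9].

χ(G) = 3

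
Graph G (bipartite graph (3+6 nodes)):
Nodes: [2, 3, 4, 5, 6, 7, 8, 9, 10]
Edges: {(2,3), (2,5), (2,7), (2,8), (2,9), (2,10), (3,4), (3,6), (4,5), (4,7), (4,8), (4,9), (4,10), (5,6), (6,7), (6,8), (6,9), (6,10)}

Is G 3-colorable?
Yes, G is 3-colorable

A valid 3-coloring: color 1: [2, 4, 6]; color 2: [3, 5, 7, 8, 9, 10].
(χ(G) = 2 ≤ 3.)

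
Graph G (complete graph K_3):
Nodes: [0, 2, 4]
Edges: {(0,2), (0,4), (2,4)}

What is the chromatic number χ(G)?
χ(G) = 3

Clique number ω(G) = 3 (lower bound: χ ≥ ω).
The clique on [0, 2, 4] has size 3, forcing χ ≥ 3, and the coloring below uses 3 colors, so χ(G) = 3.
A valid 3-coloring: color 1: [4]; color 2: [2]; color 3: [0].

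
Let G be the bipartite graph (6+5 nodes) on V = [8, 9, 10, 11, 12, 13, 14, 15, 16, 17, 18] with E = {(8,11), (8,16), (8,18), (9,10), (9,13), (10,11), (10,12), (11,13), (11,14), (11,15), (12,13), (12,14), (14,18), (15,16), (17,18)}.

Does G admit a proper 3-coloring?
A valid 3-coloring: color 1: [9, 11, 12, 16, 18]; color 2: [8, 10, 13, 14, 15, 17].
(χ(G) = 2 ≤ 3.)

Yes, G is 3-colorable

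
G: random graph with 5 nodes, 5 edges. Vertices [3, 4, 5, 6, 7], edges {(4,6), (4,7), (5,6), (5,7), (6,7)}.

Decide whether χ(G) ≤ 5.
Yes, G is 5-colorable

A valid 5-coloring: color 1: [3, 6]; color 2: [7]; color 3: [4, 5].
(χ(G) = 3 ≤ 5.)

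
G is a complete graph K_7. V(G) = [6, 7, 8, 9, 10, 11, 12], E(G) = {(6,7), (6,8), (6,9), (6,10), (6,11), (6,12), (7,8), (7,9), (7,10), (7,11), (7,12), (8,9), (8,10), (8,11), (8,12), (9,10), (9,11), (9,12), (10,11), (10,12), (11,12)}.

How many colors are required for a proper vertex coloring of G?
χ(G) = 7

Clique number ω(G) = 7 (lower bound: χ ≥ ω).
The clique on [6, 7, 8, 9, 10, 11, 12] has size 7, forcing χ ≥ 7, and the coloring below uses 7 colors, so χ(G) = 7.
A valid 7-coloring: color 1: [8]; color 2: [7]; color 3: [10]; color 4: [11]; color 5: [9]; color 6: [12]; color 7: [6].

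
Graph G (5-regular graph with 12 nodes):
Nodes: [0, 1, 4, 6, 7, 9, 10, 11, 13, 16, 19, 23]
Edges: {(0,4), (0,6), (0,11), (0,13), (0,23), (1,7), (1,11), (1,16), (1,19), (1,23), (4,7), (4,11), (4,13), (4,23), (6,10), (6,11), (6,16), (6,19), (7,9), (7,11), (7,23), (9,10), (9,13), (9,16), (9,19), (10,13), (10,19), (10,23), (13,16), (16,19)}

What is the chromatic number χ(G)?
Clique number ω(G) = 3 (lower bound: χ ≥ ω).
The clique on [0, 4, 11] has size 3, forcing χ ≥ 3, and the coloring below uses 3 colors, so χ(G) = 3.
A valid 3-coloring: color 1: [0, 7, 10, 16]; color 2: [11, 13, 19, 23]; color 3: [1, 4, 6, 9].

χ(G) = 3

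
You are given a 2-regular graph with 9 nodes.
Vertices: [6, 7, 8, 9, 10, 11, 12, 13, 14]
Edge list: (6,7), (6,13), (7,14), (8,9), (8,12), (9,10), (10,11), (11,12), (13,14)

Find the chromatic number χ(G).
Clique number ω(G) = 2 (lower bound: χ ≥ ω).
Odd cycle [11, 12, 8, 9, 10] needs 3 colors (χ ≥ 3).
The coloring below uses 3 colors, so χ(G) = 3.
A valid 3-coloring: color 1: [7, 9, 11, 13]; color 2: [6, 8, 10, 14]; color 3: [12].

χ(G) = 3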